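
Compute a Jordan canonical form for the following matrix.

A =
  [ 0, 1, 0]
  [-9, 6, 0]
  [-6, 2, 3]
J_2(3) ⊕ J_1(3)

The characteristic polynomial is
  det(x·I − A) = x^3 - 9*x^2 + 27*x - 27 = (x - 3)^3

Eigenvalues and multiplicities (the geometric multiplicity of λ is n − rank(A − λI), which equals the number of Jordan blocks for λ):
  λ = 3: algebraic multiplicity = 3, geometric multiplicity = 2

Determining the block sizes for each eigenvalue:
  λ = 3: 2 blocks summing to 3 forces exactly one block of size 2 and the rest size 1 → block sizes [2, 1]

Assembling the blocks gives a Jordan form
J =
  [3, 1, 0]
  [0, 3, 0]
  [0, 0, 3]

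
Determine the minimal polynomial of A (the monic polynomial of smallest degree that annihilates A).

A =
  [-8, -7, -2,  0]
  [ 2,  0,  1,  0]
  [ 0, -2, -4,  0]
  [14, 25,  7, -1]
x^4 + 13*x^3 + 60*x^2 + 112*x + 64

The characteristic polynomial is χ_A(x) = (x + 1)*(x + 4)^3, so the eigenvalues are known. The minimal polynomial is
  m_A(x) = Π_λ (x − λ)^{k_λ}
where k_λ is the size of the *largest* Jordan block for λ (equivalently, the smallest k with (A − λI)^k v = 0 for every generalised eigenvector v of λ).

  λ = -4: largest Jordan block has size 3, contributing (x + 4)^3
  λ = -1: largest Jordan block has size 1, contributing (x + 1)

So m_A(x) = (x + 1)*(x + 4)^3 = x^4 + 13*x^3 + 60*x^2 + 112*x + 64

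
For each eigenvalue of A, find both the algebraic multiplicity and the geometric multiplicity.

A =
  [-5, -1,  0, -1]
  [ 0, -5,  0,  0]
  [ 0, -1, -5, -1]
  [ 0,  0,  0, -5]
λ = -5: alg = 4, geom = 3

Step 1 — factor the characteristic polynomial to read off the algebraic multiplicities:
  χ_A(x) = (x + 5)^4

Step 2 — compute geometric multiplicities via the rank-nullity identity g(λ) = n − rank(A − λI):
  rank(A − (-5)·I) = 1, so dim ker(A − (-5)·I) = n − 1 = 3

Summary:
  λ = -5: algebraic multiplicity = 4, geometric multiplicity = 3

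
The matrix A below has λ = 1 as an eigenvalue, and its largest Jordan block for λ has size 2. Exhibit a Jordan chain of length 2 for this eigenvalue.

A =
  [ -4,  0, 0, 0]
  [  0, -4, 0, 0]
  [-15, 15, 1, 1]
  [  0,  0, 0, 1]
A Jordan chain for λ = 1 of length 2:
v_1 = (0, 0, 1, 0)ᵀ
v_2 = (0, 0, 0, 1)ᵀ

Let N = A − (1)·I. We want v_2 with N^2 v_2 = 0 but N^1 v_2 ≠ 0; then v_{j-1} := N · v_j for j = 2, …, 2.

Pick v_2 = (0, 0, 0, 1)ᵀ.
Then v_1 = N · v_2 = (0, 0, 1, 0)ᵀ.

Sanity check: (A − (1)·I) v_1 = (0, 0, 0, 0)ᵀ = 0. ✓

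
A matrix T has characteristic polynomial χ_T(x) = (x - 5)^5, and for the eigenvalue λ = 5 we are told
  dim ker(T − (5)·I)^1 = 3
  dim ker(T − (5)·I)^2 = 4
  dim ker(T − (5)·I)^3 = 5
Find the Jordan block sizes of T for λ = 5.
Block sizes for λ = 5: [3, 1, 1]

From the dimensions of kernels of powers, the number of Jordan blocks of size at least j is d_j − d_{j−1} where d_j = dim ker(N^j) (with d_0 = 0). Computing the differences gives [3, 1, 1].
The number of blocks of size exactly k is (#blocks of size ≥ k) − (#blocks of size ≥ k + 1), so the partition is: 2 block(s) of size 1, 1 block(s) of size 3.
In nonincreasing order the block sizes are [3, 1, 1].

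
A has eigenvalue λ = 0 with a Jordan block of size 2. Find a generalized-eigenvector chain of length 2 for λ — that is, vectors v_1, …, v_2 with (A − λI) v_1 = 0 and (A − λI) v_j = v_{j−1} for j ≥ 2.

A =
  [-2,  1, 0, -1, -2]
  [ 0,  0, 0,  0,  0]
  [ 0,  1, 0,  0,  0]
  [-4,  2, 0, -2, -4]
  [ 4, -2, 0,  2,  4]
A Jordan chain for λ = 0 of length 2:
v_1 = (-2, 0, 0, -4, 4)ᵀ
v_2 = (1, 0, 0, 0, 0)ᵀ

Let N = A − (0)·I. We want v_2 with N^2 v_2 = 0 but N^1 v_2 ≠ 0; then v_{j-1} := N · v_j for j = 2, …, 2.

Pick v_2 = (1, 0, 0, 0, 0)ᵀ.
Then v_1 = N · v_2 = (-2, 0, 0, -4, 4)ᵀ.

Sanity check: (A − (0)·I) v_1 = (0, 0, 0, 0, 0)ᵀ = 0. ✓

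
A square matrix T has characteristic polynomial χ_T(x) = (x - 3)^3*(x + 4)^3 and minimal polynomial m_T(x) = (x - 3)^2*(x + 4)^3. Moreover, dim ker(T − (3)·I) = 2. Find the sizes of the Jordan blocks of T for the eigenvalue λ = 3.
Block sizes for λ = 3: [2, 1]

Step 1 — from the characteristic polynomial, algebraic multiplicity of λ = 3 is 3. From dim ker(T − (3)·I) = 2, there are exactly 2 Jordan blocks for λ = 3.
Step 2 — from the minimal polynomial, the factor (x − 3)^2 tells us the largest block for λ = 3 has size 2.
Step 3 — with total size 3, 2 blocks, and largest block 2, the block sizes (in nonincreasing order) are [2, 1].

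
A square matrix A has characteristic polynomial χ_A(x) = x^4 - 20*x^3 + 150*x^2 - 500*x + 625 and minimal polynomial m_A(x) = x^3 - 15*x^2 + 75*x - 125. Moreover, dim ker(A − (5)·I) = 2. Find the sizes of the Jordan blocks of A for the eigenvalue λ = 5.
Block sizes for λ = 5: [3, 1]

Step 1 — from the characteristic polynomial, algebraic multiplicity of λ = 5 is 4. From dim ker(A − (5)·I) = 2, there are exactly 2 Jordan blocks for λ = 5.
Step 2 — from the minimal polynomial, the factor (x − 5)^3 tells us the largest block for λ = 5 has size 3.
Step 3 — with total size 4, 2 blocks, and largest block 3, the block sizes (in nonincreasing order) are [3, 1].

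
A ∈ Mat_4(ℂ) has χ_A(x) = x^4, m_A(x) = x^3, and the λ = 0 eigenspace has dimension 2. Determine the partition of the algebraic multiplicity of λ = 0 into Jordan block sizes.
Block sizes for λ = 0: [3, 1]

Step 1 — from the characteristic polynomial, algebraic multiplicity of λ = 0 is 4. From dim ker(A − (0)·I) = 2, there are exactly 2 Jordan blocks for λ = 0.
Step 2 — from the minimal polynomial, the factor (x − 0)^3 tells us the largest block for λ = 0 has size 3.
Step 3 — with total size 4, 2 blocks, and largest block 3, the block sizes (in nonincreasing order) are [3, 1].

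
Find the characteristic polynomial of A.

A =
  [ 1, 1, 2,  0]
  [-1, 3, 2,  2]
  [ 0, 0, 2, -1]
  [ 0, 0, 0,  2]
x^4 - 8*x^3 + 24*x^2 - 32*x + 16

Expanding det(x·I − A) (e.g. by cofactor expansion or by noting that A is similar to its Jordan form J, which has the same characteristic polynomial as A) gives
  χ_A(x) = x^4 - 8*x^3 + 24*x^2 - 32*x + 16
which factors as (x - 2)^4. The eigenvalues (with algebraic multiplicities) are λ = 2 with multiplicity 4.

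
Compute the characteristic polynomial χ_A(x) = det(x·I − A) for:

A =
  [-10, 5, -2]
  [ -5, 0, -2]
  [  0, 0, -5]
x^3 + 15*x^2 + 75*x + 125

Expanding det(x·I − A) (e.g. by cofactor expansion or by noting that A is similar to its Jordan form J, which has the same characteristic polynomial as A) gives
  χ_A(x) = x^3 + 15*x^2 + 75*x + 125
which factors as (x + 5)^3. The eigenvalues (with algebraic multiplicities) are λ = -5 with multiplicity 3.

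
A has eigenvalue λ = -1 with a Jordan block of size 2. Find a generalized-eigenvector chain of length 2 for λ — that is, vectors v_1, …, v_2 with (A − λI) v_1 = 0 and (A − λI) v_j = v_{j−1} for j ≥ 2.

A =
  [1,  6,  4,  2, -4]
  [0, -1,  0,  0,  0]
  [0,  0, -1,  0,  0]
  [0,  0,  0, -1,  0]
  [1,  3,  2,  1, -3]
A Jordan chain for λ = -1 of length 2:
v_1 = (2, 0, 0, 0, 1)ᵀ
v_2 = (1, 0, 0, 0, 0)ᵀ

Let N = A − (-1)·I. We want v_2 with N^2 v_2 = 0 but N^1 v_2 ≠ 0; then v_{j-1} := N · v_j for j = 2, …, 2.

Pick v_2 = (1, 0, 0, 0, 0)ᵀ.
Then v_1 = N · v_2 = (2, 0, 0, 0, 1)ᵀ.

Sanity check: (A − (-1)·I) v_1 = (0, 0, 0, 0, 0)ᵀ = 0. ✓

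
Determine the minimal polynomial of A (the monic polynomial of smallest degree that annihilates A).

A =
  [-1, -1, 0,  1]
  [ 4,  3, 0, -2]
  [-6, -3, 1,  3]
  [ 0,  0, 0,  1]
x^2 - 2*x + 1

The characteristic polynomial is χ_A(x) = (x - 1)^4, so the eigenvalues are known. The minimal polynomial is
  m_A(x) = Π_λ (x − λ)^{k_λ}
where k_λ is the size of the *largest* Jordan block for λ (equivalently, the smallest k with (A − λI)^k v = 0 for every generalised eigenvector v of λ).

  λ = 1: largest Jordan block has size 2, contributing (x − 1)^2

So m_A(x) = (x - 1)^2 = x^2 - 2*x + 1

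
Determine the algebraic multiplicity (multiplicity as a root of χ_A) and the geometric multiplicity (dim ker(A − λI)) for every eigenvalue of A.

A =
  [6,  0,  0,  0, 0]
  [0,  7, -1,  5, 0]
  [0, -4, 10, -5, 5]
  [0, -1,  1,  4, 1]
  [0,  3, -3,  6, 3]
λ = 6: alg = 5, geom = 3

Step 1 — factor the characteristic polynomial to read off the algebraic multiplicities:
  χ_A(x) = (x - 6)^5

Step 2 — compute geometric multiplicities via the rank-nullity identity g(λ) = n − rank(A − λI):
  rank(A − (6)·I) = 2, so dim ker(A − (6)·I) = n − 2 = 3

Summary:
  λ = 6: algebraic multiplicity = 5, geometric multiplicity = 3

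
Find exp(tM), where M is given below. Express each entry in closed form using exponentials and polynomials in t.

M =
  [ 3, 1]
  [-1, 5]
e^{tM} =
  [-t*exp(4*t) + exp(4*t), t*exp(4*t)]
  [-t*exp(4*t), t*exp(4*t) + exp(4*t)]

Strategy: write M = P · J · P⁻¹ where J is a Jordan canonical form, so e^{tM} = P · e^{tJ} · P⁻¹, and e^{tJ} can be computed block-by-block.

M has Jordan form
J =
  [4, 1]
  [0, 4]
(up to reordering of blocks).

Per-block formulas:
  For a 2×2 Jordan block J_2(4): exp(t · J_2(4)) = e^(4t)·(I + t·N), where N is the 2×2 nilpotent shift.

After assembling e^{tJ} and conjugating by P, we get:

e^{tM} =
  [-t*exp(4*t) + exp(4*t), t*exp(4*t)]
  [-t*exp(4*t), t*exp(4*t) + exp(4*t)]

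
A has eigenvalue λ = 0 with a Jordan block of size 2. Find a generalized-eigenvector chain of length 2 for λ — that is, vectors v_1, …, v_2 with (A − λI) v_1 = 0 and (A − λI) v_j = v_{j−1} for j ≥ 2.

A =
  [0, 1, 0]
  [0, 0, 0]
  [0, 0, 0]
A Jordan chain for λ = 0 of length 2:
v_1 = (1, 0, 0)ᵀ
v_2 = (0, 1, 0)ᵀ

Let N = A − (0)·I. We want v_2 with N^2 v_2 = 0 but N^1 v_2 ≠ 0; then v_{j-1} := N · v_j for j = 2, …, 2.

Pick v_2 = (0, 1, 0)ᵀ.
Then v_1 = N · v_2 = (1, 0, 0)ᵀ.

Sanity check: (A − (0)·I) v_1 = (0, 0, 0)ᵀ = 0. ✓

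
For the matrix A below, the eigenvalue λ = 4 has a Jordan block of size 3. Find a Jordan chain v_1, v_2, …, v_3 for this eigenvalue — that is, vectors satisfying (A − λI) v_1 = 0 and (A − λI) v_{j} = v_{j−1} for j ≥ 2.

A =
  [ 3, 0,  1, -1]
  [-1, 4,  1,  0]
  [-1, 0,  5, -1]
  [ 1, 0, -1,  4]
A Jordan chain for λ = 4 of length 3:
v_1 = (-1, 0, -1, 0)ᵀ
v_2 = (-1, -1, -1, 1)ᵀ
v_3 = (1, 0, 0, 0)ᵀ

Let N = A − (4)·I. We want v_3 with N^3 v_3 = 0 but N^2 v_3 ≠ 0; then v_{j-1} := N · v_j for j = 3, …, 2.

Pick v_3 = (1, 0, 0, 0)ᵀ.
Then v_2 = N · v_3 = (-1, -1, -1, 1)ᵀ.
Then v_1 = N · v_2 = (-1, 0, -1, 0)ᵀ.

Sanity check: (A − (4)·I) v_1 = (0, 0, 0, 0)ᵀ = 0. ✓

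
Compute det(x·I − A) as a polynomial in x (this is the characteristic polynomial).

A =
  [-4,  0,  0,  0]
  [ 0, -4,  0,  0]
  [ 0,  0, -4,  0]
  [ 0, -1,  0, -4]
x^4 + 16*x^3 + 96*x^2 + 256*x + 256

Expanding det(x·I − A) (e.g. by cofactor expansion or by noting that A is similar to its Jordan form J, which has the same characteristic polynomial as A) gives
  χ_A(x) = x^4 + 16*x^3 + 96*x^2 + 256*x + 256
which factors as (x + 4)^4. The eigenvalues (with algebraic multiplicities) are λ = -4 with multiplicity 4.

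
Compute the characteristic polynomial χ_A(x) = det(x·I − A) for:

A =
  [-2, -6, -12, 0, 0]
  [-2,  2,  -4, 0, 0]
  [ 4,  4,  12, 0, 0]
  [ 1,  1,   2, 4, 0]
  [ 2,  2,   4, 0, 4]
x^5 - 20*x^4 + 160*x^3 - 640*x^2 + 1280*x - 1024

Expanding det(x·I − A) (e.g. by cofactor expansion or by noting that A is similar to its Jordan form J, which has the same characteristic polynomial as A) gives
  χ_A(x) = x^5 - 20*x^4 + 160*x^3 - 640*x^2 + 1280*x - 1024
which factors as (x - 4)^5. The eigenvalues (with algebraic multiplicities) are λ = 4 with multiplicity 5.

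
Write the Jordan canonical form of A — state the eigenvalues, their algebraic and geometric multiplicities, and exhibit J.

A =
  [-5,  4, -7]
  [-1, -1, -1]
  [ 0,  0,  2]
J_2(-3) ⊕ J_1(2)

The characteristic polynomial is
  det(x·I − A) = x^3 + 4*x^2 - 3*x - 18 = (x - 2)*(x + 3)^2

Eigenvalues and multiplicities (the geometric multiplicity of λ is n − rank(A − λI), which equals the number of Jordan blocks for λ):
  λ = -3: algebraic multiplicity = 2, geometric multiplicity = 1
  λ = 2: algebraic multiplicity = 1, geometric multiplicity = 1

Determining the block sizes for each eigenvalue:
  λ = -3: one block (gm = 1), so the single block has size am = 2 → block sizes [2]
  λ = 2: one block (gm = 1), so the single block has size am = 1 → block sizes [1]

Assembling the blocks gives a Jordan form
J =
  [-3,  1, 0]
  [ 0, -3, 0]
  [ 0,  0, 2]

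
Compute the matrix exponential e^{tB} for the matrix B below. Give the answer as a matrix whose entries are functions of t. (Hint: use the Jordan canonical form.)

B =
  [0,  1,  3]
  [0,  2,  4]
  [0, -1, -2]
e^{tB} =
  [1, -t^2/2 + t, -t^2 + 3*t]
  [0, 2*t + 1, 4*t]
  [0, -t, 1 - 2*t]

Strategy: write B = P · J · P⁻¹ where J is a Jordan canonical form, so e^{tB} = P · e^{tJ} · P⁻¹, and e^{tJ} can be computed block-by-block.

B has Jordan form
J =
  [0, 1, 0]
  [0, 0, 1]
  [0, 0, 0]
(up to reordering of blocks).

Per-block formulas:
  For a 3×3 Jordan block J_3(0): exp(t · J_3(0)) = e^(0t)·(I + t·N + (t^2/2)·N^2), where N is the 3×3 nilpotent shift.

After assembling e^{tJ} and conjugating by P, we get:

e^{tB} =
  [1, -t^2/2 + t, -t^2 + 3*t]
  [0, 2*t + 1, 4*t]
  [0, -t, 1 - 2*t]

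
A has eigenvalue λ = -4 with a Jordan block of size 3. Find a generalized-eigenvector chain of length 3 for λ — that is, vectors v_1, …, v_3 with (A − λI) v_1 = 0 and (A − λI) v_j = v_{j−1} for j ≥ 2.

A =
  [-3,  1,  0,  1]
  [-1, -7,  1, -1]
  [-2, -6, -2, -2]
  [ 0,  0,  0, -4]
A Jordan chain for λ = -4 of length 3:
v_1 = (-2, 2, 4, 0)ᵀ
v_2 = (1, -3, -6, 0)ᵀ
v_3 = (0, 1, 0, 0)ᵀ

Let N = A − (-4)·I. We want v_3 with N^3 v_3 = 0 but N^2 v_3 ≠ 0; then v_{j-1} := N · v_j for j = 3, …, 2.

Pick v_3 = (0, 1, 0, 0)ᵀ.
Then v_2 = N · v_3 = (1, -3, -6, 0)ᵀ.
Then v_1 = N · v_2 = (-2, 2, 4, 0)ᵀ.

Sanity check: (A − (-4)·I) v_1 = (0, 0, 0, 0)ᵀ = 0. ✓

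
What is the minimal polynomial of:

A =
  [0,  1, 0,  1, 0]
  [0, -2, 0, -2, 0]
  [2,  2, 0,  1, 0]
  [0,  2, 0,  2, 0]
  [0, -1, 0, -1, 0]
x^2

The characteristic polynomial is χ_A(x) = x^5, so the eigenvalues are known. The minimal polynomial is
  m_A(x) = Π_λ (x − λ)^{k_λ}
where k_λ is the size of the *largest* Jordan block for λ (equivalently, the smallest k with (A − λI)^k v = 0 for every generalised eigenvector v of λ).

  λ = 0: largest Jordan block has size 2, contributing (x − 0)^2

So m_A(x) = x^2 = x^2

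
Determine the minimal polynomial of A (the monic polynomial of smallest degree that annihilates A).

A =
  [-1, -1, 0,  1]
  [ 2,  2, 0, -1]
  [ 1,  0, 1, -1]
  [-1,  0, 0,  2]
x^3 - 3*x^2 + 3*x - 1

The characteristic polynomial is χ_A(x) = (x - 1)^4, so the eigenvalues are known. The minimal polynomial is
  m_A(x) = Π_λ (x − λ)^{k_λ}
where k_λ is the size of the *largest* Jordan block for λ (equivalently, the smallest k with (A − λI)^k v = 0 for every generalised eigenvector v of λ).

  λ = 1: largest Jordan block has size 3, contributing (x − 1)^3

So m_A(x) = (x - 1)^3 = x^3 - 3*x^2 + 3*x - 1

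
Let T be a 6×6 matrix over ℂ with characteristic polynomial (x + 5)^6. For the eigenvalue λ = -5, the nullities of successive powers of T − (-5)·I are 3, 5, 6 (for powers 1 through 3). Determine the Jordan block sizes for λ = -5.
Block sizes for λ = -5: [3, 2, 1]

From the dimensions of kernels of powers, the number of Jordan blocks of size at least j is d_j − d_{j−1} where d_j = dim ker(N^j) (with d_0 = 0). Computing the differences gives [3, 2, 1].
The number of blocks of size exactly k is (#blocks of size ≥ k) − (#blocks of size ≥ k + 1), so the partition is: 1 block(s) of size 1, 1 block(s) of size 2, 1 block(s) of size 3.
In nonincreasing order the block sizes are [3, 2, 1].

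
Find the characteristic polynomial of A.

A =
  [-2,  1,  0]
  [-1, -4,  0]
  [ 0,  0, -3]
x^3 + 9*x^2 + 27*x + 27

Expanding det(x·I − A) (e.g. by cofactor expansion or by noting that A is similar to its Jordan form J, which has the same characteristic polynomial as A) gives
  χ_A(x) = x^3 + 9*x^2 + 27*x + 27
which factors as (x + 3)^3. The eigenvalues (with algebraic multiplicities) are λ = -3 with multiplicity 3.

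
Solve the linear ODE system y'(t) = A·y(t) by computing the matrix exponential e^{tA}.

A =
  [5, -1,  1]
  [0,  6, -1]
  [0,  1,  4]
e^{tA} =
  [exp(5*t), -t*exp(5*t), t*exp(5*t)]
  [0, t*exp(5*t) + exp(5*t), -t*exp(5*t)]
  [0, t*exp(5*t), -t*exp(5*t) + exp(5*t)]

Strategy: write A = P · J · P⁻¹ where J is a Jordan canonical form, so e^{tA} = P · e^{tJ} · P⁻¹, and e^{tJ} can be computed block-by-block.

A has Jordan form
J =
  [5, 1, 0]
  [0, 5, 0]
  [0, 0, 5]
(up to reordering of blocks).

Per-block formulas:
  For a 1×1 block at λ = 5: exp(t · [5]) = [e^(5t)].
  For a 2×2 Jordan block J_2(5): exp(t · J_2(5)) = e^(5t)·(I + t·N), where N is the 2×2 nilpotent shift.

After assembling e^{tJ} and conjugating by P, we get:

e^{tA} =
  [exp(5*t), -t*exp(5*t), t*exp(5*t)]
  [0, t*exp(5*t) + exp(5*t), -t*exp(5*t)]
  [0, t*exp(5*t), -t*exp(5*t) + exp(5*t)]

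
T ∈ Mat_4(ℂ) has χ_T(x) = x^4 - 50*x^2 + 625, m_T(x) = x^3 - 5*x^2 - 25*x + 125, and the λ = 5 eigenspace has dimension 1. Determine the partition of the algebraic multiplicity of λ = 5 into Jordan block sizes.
Block sizes for λ = 5: [2]

Step 1 — from the characteristic polynomial, algebraic multiplicity of λ = 5 is 2. From dim ker(T − (5)·I) = 1, there are exactly 1 Jordan blocks for λ = 5.
Step 2 — from the minimal polynomial, the factor (x − 5)^2 tells us the largest block for λ = 5 has size 2.
Step 3 — with total size 2, 1 blocks, and largest block 2, the block sizes (in nonincreasing order) are [2].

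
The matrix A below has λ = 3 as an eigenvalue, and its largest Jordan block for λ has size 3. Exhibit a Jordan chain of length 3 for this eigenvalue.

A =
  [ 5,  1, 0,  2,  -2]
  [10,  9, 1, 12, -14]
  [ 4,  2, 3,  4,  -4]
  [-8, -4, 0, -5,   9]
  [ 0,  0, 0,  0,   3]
A Jordan chain for λ = 3 of length 3:
v_1 = (-2, -12, -4, 8, 0)ᵀ
v_2 = (2, 10, 4, -8, 0)ᵀ
v_3 = (1, 0, 0, 0, 0)ᵀ

Let N = A − (3)·I. We want v_3 with N^3 v_3 = 0 but N^2 v_3 ≠ 0; then v_{j-1} := N · v_j for j = 3, …, 2.

Pick v_3 = (1, 0, 0, 0, 0)ᵀ.
Then v_2 = N · v_3 = (2, 10, 4, -8, 0)ᵀ.
Then v_1 = N · v_2 = (-2, -12, -4, 8, 0)ᵀ.

Sanity check: (A − (3)·I) v_1 = (0, 0, 0, 0, 0)ᵀ = 0. ✓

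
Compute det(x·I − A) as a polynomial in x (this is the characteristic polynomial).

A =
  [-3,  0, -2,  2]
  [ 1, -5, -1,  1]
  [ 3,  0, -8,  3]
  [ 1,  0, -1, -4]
x^4 + 20*x^3 + 150*x^2 + 500*x + 625

Expanding det(x·I − A) (e.g. by cofactor expansion or by noting that A is similar to its Jordan form J, which has the same characteristic polynomial as A) gives
  χ_A(x) = x^4 + 20*x^3 + 150*x^2 + 500*x + 625
which factors as (x + 5)^4. The eigenvalues (with algebraic multiplicities) are λ = -5 with multiplicity 4.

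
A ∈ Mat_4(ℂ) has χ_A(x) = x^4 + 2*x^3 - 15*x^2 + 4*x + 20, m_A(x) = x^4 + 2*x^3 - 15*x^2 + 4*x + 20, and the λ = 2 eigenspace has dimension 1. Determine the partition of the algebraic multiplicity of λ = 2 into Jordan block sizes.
Block sizes for λ = 2: [2]

Step 1 — from the characteristic polynomial, algebraic multiplicity of λ = 2 is 2. From dim ker(A − (2)·I) = 1, there are exactly 1 Jordan blocks for λ = 2.
Step 2 — from the minimal polynomial, the factor (x − 2)^2 tells us the largest block for λ = 2 has size 2.
Step 3 — with total size 2, 1 blocks, and largest block 2, the block sizes (in nonincreasing order) are [2].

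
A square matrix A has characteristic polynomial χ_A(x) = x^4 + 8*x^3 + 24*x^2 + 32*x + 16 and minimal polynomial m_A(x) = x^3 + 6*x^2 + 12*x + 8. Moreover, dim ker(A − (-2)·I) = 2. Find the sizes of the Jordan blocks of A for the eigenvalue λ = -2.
Block sizes for λ = -2: [3, 1]

Step 1 — from the characteristic polynomial, algebraic multiplicity of λ = -2 is 4. From dim ker(A − (-2)·I) = 2, there are exactly 2 Jordan blocks for λ = -2.
Step 2 — from the minimal polynomial, the factor (x + 2)^3 tells us the largest block for λ = -2 has size 3.
Step 3 — with total size 4, 2 blocks, and largest block 3, the block sizes (in nonincreasing order) are [3, 1].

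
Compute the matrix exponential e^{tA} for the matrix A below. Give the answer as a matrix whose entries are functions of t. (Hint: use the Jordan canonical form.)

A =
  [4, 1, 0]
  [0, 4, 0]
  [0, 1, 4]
e^{tA} =
  [exp(4*t), t*exp(4*t), 0]
  [0, exp(4*t), 0]
  [0, t*exp(4*t), exp(4*t)]

Strategy: write A = P · J · P⁻¹ where J is a Jordan canonical form, so e^{tA} = P · e^{tJ} · P⁻¹, and e^{tJ} can be computed block-by-block.

A has Jordan form
J =
  [4, 1, 0]
  [0, 4, 0]
  [0, 0, 4]
(up to reordering of blocks).

Per-block formulas:
  For a 1×1 block at λ = 4: exp(t · [4]) = [e^(4t)].
  For a 2×2 Jordan block J_2(4): exp(t · J_2(4)) = e^(4t)·(I + t·N), where N is the 2×2 nilpotent shift.

After assembling e^{tJ} and conjugating by P, we get:

e^{tA} =
  [exp(4*t), t*exp(4*t), 0]
  [0, exp(4*t), 0]
  [0, t*exp(4*t), exp(4*t)]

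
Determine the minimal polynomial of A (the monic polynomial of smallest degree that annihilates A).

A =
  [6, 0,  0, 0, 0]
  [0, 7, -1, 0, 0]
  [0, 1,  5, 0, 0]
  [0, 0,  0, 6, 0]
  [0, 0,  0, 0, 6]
x^2 - 12*x + 36

The characteristic polynomial is χ_A(x) = (x - 6)^5, so the eigenvalues are known. The minimal polynomial is
  m_A(x) = Π_λ (x − λ)^{k_λ}
where k_λ is the size of the *largest* Jordan block for λ (equivalently, the smallest k with (A − λI)^k v = 0 for every generalised eigenvector v of λ).

  λ = 6: largest Jordan block has size 2, contributing (x − 6)^2

So m_A(x) = (x - 6)^2 = x^2 - 12*x + 36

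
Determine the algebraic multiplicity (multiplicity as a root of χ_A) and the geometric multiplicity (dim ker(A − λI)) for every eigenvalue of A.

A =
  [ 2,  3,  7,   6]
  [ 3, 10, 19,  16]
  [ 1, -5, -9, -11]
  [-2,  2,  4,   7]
λ = 1: alg = 1, geom = 1; λ = 3: alg = 3, geom = 1

Step 1 — factor the characteristic polynomial to read off the algebraic multiplicities:
  χ_A(x) = (x - 3)^3*(x - 1)

Step 2 — compute geometric multiplicities via the rank-nullity identity g(λ) = n − rank(A − λI):
  rank(A − (1)·I) = 3, so dim ker(A − (1)·I) = n − 3 = 1
  rank(A − (3)·I) = 3, so dim ker(A − (3)·I) = n − 3 = 1

Summary:
  λ = 1: algebraic multiplicity = 1, geometric multiplicity = 1
  λ = 3: algebraic multiplicity = 3, geometric multiplicity = 1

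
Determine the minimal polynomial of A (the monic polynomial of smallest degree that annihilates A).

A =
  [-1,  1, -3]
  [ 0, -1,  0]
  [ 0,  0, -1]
x^2 + 2*x + 1

The characteristic polynomial is χ_A(x) = (x + 1)^3, so the eigenvalues are known. The minimal polynomial is
  m_A(x) = Π_λ (x − λ)^{k_λ}
where k_λ is the size of the *largest* Jordan block for λ (equivalently, the smallest k with (A − λI)^k v = 0 for every generalised eigenvector v of λ).

  λ = -1: largest Jordan block has size 2, contributing (x + 1)^2

So m_A(x) = (x + 1)^2 = x^2 + 2*x + 1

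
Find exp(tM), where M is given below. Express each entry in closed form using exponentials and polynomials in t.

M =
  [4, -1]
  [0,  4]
e^{tM} =
  [exp(4*t), -t*exp(4*t)]
  [0, exp(4*t)]

Strategy: write M = P · J · P⁻¹ where J is a Jordan canonical form, so e^{tM} = P · e^{tJ} · P⁻¹, and e^{tJ} can be computed block-by-block.

M has Jordan form
J =
  [4, 1]
  [0, 4]
(up to reordering of blocks).

Per-block formulas:
  For a 2×2 Jordan block J_2(4): exp(t · J_2(4)) = e^(4t)·(I + t·N), where N is the 2×2 nilpotent shift.

After assembling e^{tJ} and conjugating by P, we get:

e^{tM} =
  [exp(4*t), -t*exp(4*t)]
  [0, exp(4*t)]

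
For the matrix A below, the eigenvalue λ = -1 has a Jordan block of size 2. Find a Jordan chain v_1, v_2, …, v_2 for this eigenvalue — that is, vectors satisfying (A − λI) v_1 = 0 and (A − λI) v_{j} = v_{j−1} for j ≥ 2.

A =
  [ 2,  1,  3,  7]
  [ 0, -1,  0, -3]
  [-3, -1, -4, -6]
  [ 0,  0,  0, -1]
A Jordan chain for λ = -1 of length 2:
v_1 = (3, 0, -3, 0)ᵀ
v_2 = (1, 0, 0, 0)ᵀ

Let N = A − (-1)·I. We want v_2 with N^2 v_2 = 0 but N^1 v_2 ≠ 0; then v_{j-1} := N · v_j for j = 2, …, 2.

Pick v_2 = (1, 0, 0, 0)ᵀ.
Then v_1 = N · v_2 = (3, 0, -3, 0)ᵀ.

Sanity check: (A − (-1)·I) v_1 = (0, 0, 0, 0)ᵀ = 0. ✓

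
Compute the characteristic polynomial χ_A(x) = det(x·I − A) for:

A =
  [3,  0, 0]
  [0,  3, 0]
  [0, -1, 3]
x^3 - 9*x^2 + 27*x - 27

Expanding det(x·I − A) (e.g. by cofactor expansion or by noting that A is similar to its Jordan form J, which has the same characteristic polynomial as A) gives
  χ_A(x) = x^3 - 9*x^2 + 27*x - 27
which factors as (x - 3)^3. The eigenvalues (with algebraic multiplicities) are λ = 3 with multiplicity 3.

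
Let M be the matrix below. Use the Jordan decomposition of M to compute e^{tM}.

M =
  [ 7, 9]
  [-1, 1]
e^{tM} =
  [3*t*exp(4*t) + exp(4*t), 9*t*exp(4*t)]
  [-t*exp(4*t), -3*t*exp(4*t) + exp(4*t)]

Strategy: write M = P · J · P⁻¹ where J is a Jordan canonical form, so e^{tM} = P · e^{tJ} · P⁻¹, and e^{tJ} can be computed block-by-block.

M has Jordan form
J =
  [4, 1]
  [0, 4]
(up to reordering of blocks).

Per-block formulas:
  For a 2×2 Jordan block J_2(4): exp(t · J_2(4)) = e^(4t)·(I + t·N), where N is the 2×2 nilpotent shift.

After assembling e^{tJ} and conjugating by P, we get:

e^{tM} =
  [3*t*exp(4*t) + exp(4*t), 9*t*exp(4*t)]
  [-t*exp(4*t), -3*t*exp(4*t) + exp(4*t)]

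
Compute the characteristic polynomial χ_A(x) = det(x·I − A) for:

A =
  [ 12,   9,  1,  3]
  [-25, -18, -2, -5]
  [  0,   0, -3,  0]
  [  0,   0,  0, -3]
x^4 + 12*x^3 + 54*x^2 + 108*x + 81

Expanding det(x·I − A) (e.g. by cofactor expansion or by noting that A is similar to its Jordan form J, which has the same characteristic polynomial as A) gives
  χ_A(x) = x^4 + 12*x^3 + 54*x^2 + 108*x + 81
which factors as (x + 3)^4. The eigenvalues (with algebraic multiplicities) are λ = -3 with multiplicity 4.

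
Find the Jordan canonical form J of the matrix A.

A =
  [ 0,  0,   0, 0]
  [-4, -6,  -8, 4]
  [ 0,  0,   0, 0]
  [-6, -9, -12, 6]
J_2(0) ⊕ J_1(0) ⊕ J_1(0)

The characteristic polynomial is
  det(x·I − A) = x^4

Eigenvalues and multiplicities (the geometric multiplicity of λ is n − rank(A − λI), which equals the number of Jordan blocks for λ):
  λ = 0: algebraic multiplicity = 4, geometric multiplicity = 3

Determining the block sizes for each eigenvalue:
  λ = 0: 3 blocks summing to 4 forces exactly one block of size 2 and the rest size 1 → block sizes [2, 1, 1]

Assembling the blocks gives a Jordan form
J =
  [0, 1, 0, 0]
  [0, 0, 0, 0]
  [0, 0, 0, 0]
  [0, 0, 0, 0]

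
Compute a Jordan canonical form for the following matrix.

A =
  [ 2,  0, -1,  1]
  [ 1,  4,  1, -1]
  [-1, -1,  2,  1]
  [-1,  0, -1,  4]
J_3(3) ⊕ J_1(3)

The characteristic polynomial is
  det(x·I − A) = x^4 - 12*x^3 + 54*x^2 - 108*x + 81 = (x - 3)^4

Eigenvalues and multiplicities (the geometric multiplicity of λ is n − rank(A − λI), which equals the number of Jordan blocks for λ):
  λ = 3: algebraic multiplicity = 4, geometric multiplicity = 2

Determining the block sizes for each eigenvalue:
  λ = 3: with am = 4 and gm = 2, the partition is not yet determined (e.g. several partitions of 4 into 2 parts exist). Let N = A − (3)·I. Computing rank(N^1) = 2, rank(N^2) = 1, rank(N^3) = 0; the number of blocks of size ≥ j is rank(N^{j−1}) − rank(N^j), giving [2, 1, 1]. So we have 1 block(s) of size 3, 1 block(s) of size 1 → block sizes [3, 1]

Assembling the blocks gives a Jordan form
J =
  [3, 1, 0, 0]
  [0, 3, 1, 0]
  [0, 0, 3, 0]
  [0, 0, 0, 3]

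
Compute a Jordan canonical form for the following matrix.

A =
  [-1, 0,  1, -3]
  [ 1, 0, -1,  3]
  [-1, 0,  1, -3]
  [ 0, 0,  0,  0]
J_2(0) ⊕ J_1(0) ⊕ J_1(0)

The characteristic polynomial is
  det(x·I − A) = x^4

Eigenvalues and multiplicities (the geometric multiplicity of λ is n − rank(A − λI), which equals the number of Jordan blocks for λ):
  λ = 0: algebraic multiplicity = 4, geometric multiplicity = 3

Determining the block sizes for each eigenvalue:
  λ = 0: 3 blocks summing to 4 forces exactly one block of size 2 and the rest size 1 → block sizes [2, 1, 1]

Assembling the blocks gives a Jordan form
J =
  [0, 1, 0, 0]
  [0, 0, 0, 0]
  [0, 0, 0, 0]
  [0, 0, 0, 0]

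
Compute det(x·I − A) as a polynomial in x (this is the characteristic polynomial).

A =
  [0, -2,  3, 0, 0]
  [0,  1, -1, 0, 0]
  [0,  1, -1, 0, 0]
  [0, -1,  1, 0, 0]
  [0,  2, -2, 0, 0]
x^5

Expanding det(x·I − A) (e.g. by cofactor expansion or by noting that A is similar to its Jordan form J, which has the same characteristic polynomial as A) gives
  χ_A(x) = x^5
which factors as x^5. The eigenvalues (with algebraic multiplicities) are λ = 0 with multiplicity 5.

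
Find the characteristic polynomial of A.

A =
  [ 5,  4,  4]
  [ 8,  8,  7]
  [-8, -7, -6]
x^3 - 7*x^2 + 11*x - 5

Expanding det(x·I − A) (e.g. by cofactor expansion or by noting that A is similar to its Jordan form J, which has the same characteristic polynomial as A) gives
  χ_A(x) = x^3 - 7*x^2 + 11*x - 5
which factors as (x - 5)*(x - 1)^2. The eigenvalues (with algebraic multiplicities) are λ = 1 with multiplicity 2, λ = 5 with multiplicity 1.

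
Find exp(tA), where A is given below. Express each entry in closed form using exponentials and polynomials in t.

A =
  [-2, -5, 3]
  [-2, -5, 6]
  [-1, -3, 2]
e^{tA} =
  [3*t*exp(-t) - exp(-t) + 2*exp(-3*t), 3*t*exp(-t) - 4*exp(-t) + 4*exp(-3*t), -9*t*exp(-t) + 6*exp(-t) - 6*exp(-3*t)]
  [-exp(-t) + exp(-3*t), -exp(-t) + 2*exp(-3*t), 3*exp(-t) - 3*exp(-3*t)]
  [t*exp(-t) - exp(-t) + exp(-3*t), t*exp(-t) - 2*exp(-t) + 2*exp(-3*t), -3*t*exp(-t) + 4*exp(-t) - 3*exp(-3*t)]

Strategy: write A = P · J · P⁻¹ where J is a Jordan canonical form, so e^{tA} = P · e^{tJ} · P⁻¹, and e^{tJ} can be computed block-by-block.

A has Jordan form
J =
  [-3,  0,  0]
  [ 0, -1,  1]
  [ 0,  0, -1]
(up to reordering of blocks).

Per-block formulas:
  For a 2×2 Jordan block J_2(-1): exp(t · J_2(-1)) = e^(-1t)·(I + t·N), where N is the 2×2 nilpotent shift.
  For a 1×1 block at λ = -3: exp(t · [-3]) = [e^(-3t)].

After assembling e^{tJ} and conjugating by P, we get:

e^{tA} =
  [3*t*exp(-t) - exp(-t) + 2*exp(-3*t), 3*t*exp(-t) - 4*exp(-t) + 4*exp(-3*t), -9*t*exp(-t) + 6*exp(-t) - 6*exp(-3*t)]
  [-exp(-t) + exp(-3*t), -exp(-t) + 2*exp(-3*t), 3*exp(-t) - 3*exp(-3*t)]
  [t*exp(-t) - exp(-t) + exp(-3*t), t*exp(-t) - 2*exp(-t) + 2*exp(-3*t), -3*t*exp(-t) + 4*exp(-t) - 3*exp(-3*t)]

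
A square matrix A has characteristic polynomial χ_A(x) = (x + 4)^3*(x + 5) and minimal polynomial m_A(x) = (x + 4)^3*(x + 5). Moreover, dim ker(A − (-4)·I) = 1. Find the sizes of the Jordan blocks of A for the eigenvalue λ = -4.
Block sizes for λ = -4: [3]

Step 1 — from the characteristic polynomial, algebraic multiplicity of λ = -4 is 3. From dim ker(A − (-4)·I) = 1, there are exactly 1 Jordan blocks for λ = -4.
Step 2 — from the minimal polynomial, the factor (x + 4)^3 tells us the largest block for λ = -4 has size 3.
Step 3 — with total size 3, 1 blocks, and largest block 3, the block sizes (in nonincreasing order) are [3].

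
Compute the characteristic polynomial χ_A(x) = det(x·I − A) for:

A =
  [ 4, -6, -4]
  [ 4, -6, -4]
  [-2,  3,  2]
x^3

Expanding det(x·I − A) (e.g. by cofactor expansion or by noting that A is similar to its Jordan form J, which has the same characteristic polynomial as A) gives
  χ_A(x) = x^3
which factors as x^3. The eigenvalues (with algebraic multiplicities) are λ = 0 with multiplicity 3.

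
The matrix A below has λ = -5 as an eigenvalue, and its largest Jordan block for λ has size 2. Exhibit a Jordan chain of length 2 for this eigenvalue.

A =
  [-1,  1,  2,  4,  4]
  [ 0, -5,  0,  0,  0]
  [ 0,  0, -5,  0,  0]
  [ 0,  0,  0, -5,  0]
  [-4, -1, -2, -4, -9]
A Jordan chain for λ = -5 of length 2:
v_1 = (4, 0, 0, 0, -4)ᵀ
v_2 = (1, 0, 0, 0, 0)ᵀ

Let N = A − (-5)·I. We want v_2 with N^2 v_2 = 0 but N^1 v_2 ≠ 0; then v_{j-1} := N · v_j for j = 2, …, 2.

Pick v_2 = (1, 0, 0, 0, 0)ᵀ.
Then v_1 = N · v_2 = (4, 0, 0, 0, -4)ᵀ.

Sanity check: (A − (-5)·I) v_1 = (0, 0, 0, 0, 0)ᵀ = 0. ✓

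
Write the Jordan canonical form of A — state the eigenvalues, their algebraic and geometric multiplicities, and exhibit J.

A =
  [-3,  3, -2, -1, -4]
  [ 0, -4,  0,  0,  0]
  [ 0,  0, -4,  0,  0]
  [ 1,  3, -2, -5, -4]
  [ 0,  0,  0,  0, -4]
J_2(-4) ⊕ J_1(-4) ⊕ J_1(-4) ⊕ J_1(-4)

The characteristic polynomial is
  det(x·I − A) = x^5 + 20*x^4 + 160*x^3 + 640*x^2 + 1280*x + 1024 = (x + 4)^5

Eigenvalues and multiplicities (the geometric multiplicity of λ is n − rank(A − λI), which equals the number of Jordan blocks for λ):
  λ = -4: algebraic multiplicity = 5, geometric multiplicity = 4

Determining the block sizes for each eigenvalue:
  λ = -4: 4 blocks summing to 5 forces exactly one block of size 2 and the rest size 1 → block sizes [2, 1, 1, 1]

Assembling the blocks gives a Jordan form
J =
  [-4,  1,  0,  0,  0]
  [ 0, -4,  0,  0,  0]
  [ 0,  0, -4,  0,  0]
  [ 0,  0,  0, -4,  0]
  [ 0,  0,  0,  0, -4]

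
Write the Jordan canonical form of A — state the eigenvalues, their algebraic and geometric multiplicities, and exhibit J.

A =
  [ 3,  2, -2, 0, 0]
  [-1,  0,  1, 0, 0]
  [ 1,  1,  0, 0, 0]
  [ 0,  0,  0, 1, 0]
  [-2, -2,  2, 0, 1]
J_2(1) ⊕ J_1(1) ⊕ J_1(1) ⊕ J_1(1)

The characteristic polynomial is
  det(x·I − A) = x^5 - 5*x^4 + 10*x^3 - 10*x^2 + 5*x - 1 = (x - 1)^5

Eigenvalues and multiplicities (the geometric multiplicity of λ is n − rank(A − λI), which equals the number of Jordan blocks for λ):
  λ = 1: algebraic multiplicity = 5, geometric multiplicity = 4

Determining the block sizes for each eigenvalue:
  λ = 1: 4 blocks summing to 5 forces exactly one block of size 2 and the rest size 1 → block sizes [2, 1, 1, 1]

Assembling the blocks gives a Jordan form
J =
  [1, 1, 0, 0, 0]
  [0, 1, 0, 0, 0]
  [0, 0, 1, 0, 0]
  [0, 0, 0, 1, 0]
  [0, 0, 0, 0, 1]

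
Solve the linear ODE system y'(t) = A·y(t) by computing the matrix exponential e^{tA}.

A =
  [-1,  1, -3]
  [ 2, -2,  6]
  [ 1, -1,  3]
e^{tA} =
  [1 - t, t, -3*t]
  [2*t, 1 - 2*t, 6*t]
  [t, -t, 3*t + 1]

Strategy: write A = P · J · P⁻¹ where J is a Jordan canonical form, so e^{tA} = P · e^{tJ} · P⁻¹, and e^{tJ} can be computed block-by-block.

A has Jordan form
J =
  [0, 1, 0]
  [0, 0, 0]
  [0, 0, 0]
(up to reordering of blocks).

Per-block formulas:
  For a 1×1 block at λ = 0: exp(t · [0]) = [e^(0t)].
  For a 2×2 Jordan block J_2(0): exp(t · J_2(0)) = e^(0t)·(I + t·N), where N is the 2×2 nilpotent shift.

After assembling e^{tJ} and conjugating by P, we get:

e^{tA} =
  [1 - t, t, -3*t]
  [2*t, 1 - 2*t, 6*t]
  [t, -t, 3*t + 1]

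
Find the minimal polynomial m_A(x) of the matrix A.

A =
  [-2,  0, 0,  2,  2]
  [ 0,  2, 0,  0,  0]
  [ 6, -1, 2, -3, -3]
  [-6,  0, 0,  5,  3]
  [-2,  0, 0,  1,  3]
x^2 - 4*x + 4

The characteristic polynomial is χ_A(x) = (x - 2)^5, so the eigenvalues are known. The minimal polynomial is
  m_A(x) = Π_λ (x − λ)^{k_λ}
where k_λ is the size of the *largest* Jordan block for λ (equivalently, the smallest k with (A − λI)^k v = 0 for every generalised eigenvector v of λ).

  λ = 2: largest Jordan block has size 2, contributing (x − 2)^2

So m_A(x) = (x - 2)^2 = x^2 - 4*x + 4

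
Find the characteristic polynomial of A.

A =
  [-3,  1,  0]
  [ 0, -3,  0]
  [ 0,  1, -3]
x^3 + 9*x^2 + 27*x + 27

Expanding det(x·I − A) (e.g. by cofactor expansion or by noting that A is similar to its Jordan form J, which has the same characteristic polynomial as A) gives
  χ_A(x) = x^3 + 9*x^2 + 27*x + 27
which factors as (x + 3)^3. The eigenvalues (with algebraic multiplicities) are λ = -3 with multiplicity 3.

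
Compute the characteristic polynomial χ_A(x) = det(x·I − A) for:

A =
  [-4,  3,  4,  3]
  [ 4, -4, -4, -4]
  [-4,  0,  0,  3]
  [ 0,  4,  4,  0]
x^4 + 8*x^3 + 24*x^2 + 32*x + 16

Expanding det(x·I − A) (e.g. by cofactor expansion or by noting that A is similar to its Jordan form J, which has the same characteristic polynomial as A) gives
  χ_A(x) = x^4 + 8*x^3 + 24*x^2 + 32*x + 16
which factors as (x + 2)^4. The eigenvalues (with algebraic multiplicities) are λ = -2 with multiplicity 4.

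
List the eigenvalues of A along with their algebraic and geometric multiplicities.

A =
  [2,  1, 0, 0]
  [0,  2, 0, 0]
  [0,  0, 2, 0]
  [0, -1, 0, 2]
λ = 2: alg = 4, geom = 3

Step 1 — factor the characteristic polynomial to read off the algebraic multiplicities:
  χ_A(x) = (x - 2)^4

Step 2 — compute geometric multiplicities via the rank-nullity identity g(λ) = n − rank(A − λI):
  rank(A − (2)·I) = 1, so dim ker(A − (2)·I) = n − 1 = 3

Summary:
  λ = 2: algebraic multiplicity = 4, geometric multiplicity = 3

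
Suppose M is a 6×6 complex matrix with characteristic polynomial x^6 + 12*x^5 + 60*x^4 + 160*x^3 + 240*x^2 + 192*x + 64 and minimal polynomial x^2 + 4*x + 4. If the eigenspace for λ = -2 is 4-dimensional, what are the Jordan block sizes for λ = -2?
Block sizes for λ = -2: [2, 2, 1, 1]

Step 1 — from the characteristic polynomial, algebraic multiplicity of λ = -2 is 6. From dim ker(M − (-2)·I) = 4, there are exactly 4 Jordan blocks for λ = -2.
Step 2 — from the minimal polynomial, the factor (x + 2)^2 tells us the largest block for λ = -2 has size 2.
Step 3 — with total size 6, 4 blocks, and largest block 2, the block sizes (in nonincreasing order) are [2, 2, 1, 1].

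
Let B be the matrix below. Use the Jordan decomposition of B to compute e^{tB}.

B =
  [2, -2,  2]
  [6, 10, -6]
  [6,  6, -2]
e^{tB} =
  [exp(2*t), -exp(4*t) + exp(2*t), exp(4*t) - exp(2*t)]
  [3*exp(4*t) - 3*exp(2*t), 4*exp(4*t) - 3*exp(2*t), -3*exp(4*t) + 3*exp(2*t)]
  [3*exp(4*t) - 3*exp(2*t), 3*exp(4*t) - 3*exp(2*t), -2*exp(4*t) + 3*exp(2*t)]

Strategy: write B = P · J · P⁻¹ where J is a Jordan canonical form, so e^{tB} = P · e^{tJ} · P⁻¹, and e^{tJ} can be computed block-by-block.

B has Jordan form
J =
  [2, 0, 0]
  [0, 4, 0]
  [0, 0, 4]
(up to reordering of blocks).

Per-block formulas:
  For a 1×1 block at λ = 4: exp(t · [4]) = [e^(4t)].
  For a 1×1 block at λ = 2: exp(t · [2]) = [e^(2t)].

After assembling e^{tJ} and conjugating by P, we get:

e^{tB} =
  [exp(2*t), -exp(4*t) + exp(2*t), exp(4*t) - exp(2*t)]
  [3*exp(4*t) - 3*exp(2*t), 4*exp(4*t) - 3*exp(2*t), -3*exp(4*t) + 3*exp(2*t)]
  [3*exp(4*t) - 3*exp(2*t), 3*exp(4*t) - 3*exp(2*t), -2*exp(4*t) + 3*exp(2*t)]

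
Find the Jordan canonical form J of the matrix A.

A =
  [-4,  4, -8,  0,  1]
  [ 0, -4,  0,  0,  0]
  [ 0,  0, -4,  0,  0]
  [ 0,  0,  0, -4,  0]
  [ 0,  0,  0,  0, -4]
J_2(-4) ⊕ J_1(-4) ⊕ J_1(-4) ⊕ J_1(-4)

The characteristic polynomial is
  det(x·I − A) = x^5 + 20*x^4 + 160*x^3 + 640*x^2 + 1280*x + 1024 = (x + 4)^5

Eigenvalues and multiplicities (the geometric multiplicity of λ is n − rank(A − λI), which equals the number of Jordan blocks for λ):
  λ = -4: algebraic multiplicity = 5, geometric multiplicity = 4

Determining the block sizes for each eigenvalue:
  λ = -4: 4 blocks summing to 5 forces exactly one block of size 2 and the rest size 1 → block sizes [2, 1, 1, 1]

Assembling the blocks gives a Jordan form
J =
  [-4,  1,  0,  0,  0]
  [ 0, -4,  0,  0,  0]
  [ 0,  0, -4,  0,  0]
  [ 0,  0,  0, -4,  0]
  [ 0,  0,  0,  0, -4]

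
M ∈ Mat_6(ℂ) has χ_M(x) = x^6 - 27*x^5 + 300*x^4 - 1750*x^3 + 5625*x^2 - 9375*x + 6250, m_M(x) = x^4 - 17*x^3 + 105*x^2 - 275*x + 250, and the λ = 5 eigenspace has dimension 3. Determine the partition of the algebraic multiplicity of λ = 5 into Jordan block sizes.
Block sizes for λ = 5: [3, 1, 1]

Step 1 — from the characteristic polynomial, algebraic multiplicity of λ = 5 is 5. From dim ker(M − (5)·I) = 3, there are exactly 3 Jordan blocks for λ = 5.
Step 2 — from the minimal polynomial, the factor (x − 5)^3 tells us the largest block for λ = 5 has size 3.
Step 3 — with total size 5, 3 blocks, and largest block 3, the block sizes (in nonincreasing order) are [3, 1, 1].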